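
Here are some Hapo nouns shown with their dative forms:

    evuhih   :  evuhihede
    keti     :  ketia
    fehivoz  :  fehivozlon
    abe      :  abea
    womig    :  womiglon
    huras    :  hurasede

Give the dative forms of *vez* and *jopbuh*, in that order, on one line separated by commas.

The alternation tracks the final sound of the stem — -ede when the stem ends in a voiceless consonant (*evuhih*, *huras*); -lon when the stem ends in a voiced consonant (*fehivoz*, *womig*); -a when the stem ends in a vowel (*keti*, *abe*).
*vez*: final sound = /z/, a voiced consonant → -lon → *vezlon*.
Since the final sound of *jopbuh* is /h/ (a voiceless consonant), it takes -ede, giving *jopbuhede*.

vezlon, jopbuhede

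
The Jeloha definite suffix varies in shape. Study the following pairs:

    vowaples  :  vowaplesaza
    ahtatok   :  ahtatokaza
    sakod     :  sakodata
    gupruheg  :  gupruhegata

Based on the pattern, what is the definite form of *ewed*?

ewedata

The pattern is voicing of the final consonant: -aza when the stem ends in a voiceless consonant (*vowaples*, *ahtatok*); -ata when the stem ends in a voiced consonant (*sakod*, *gupruheg*).
Since the final consonant of *ewed* is /d/ (voiced), it takes -ata, giving *ewedata*.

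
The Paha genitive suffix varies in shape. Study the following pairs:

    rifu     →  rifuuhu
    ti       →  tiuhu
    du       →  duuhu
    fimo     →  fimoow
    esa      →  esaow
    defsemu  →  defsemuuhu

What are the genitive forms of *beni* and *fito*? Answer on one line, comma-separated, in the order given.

The suffix is conditioned by the last vowel: -uhu when the last vowel of the stem is a high vowel (*rifu*, *ti*, *du*, *defsemu*); -ow when the last vowel of the stem is a non-high vowel (*fimo*, *esa*).
*beni*: last vowel = /i/, a high vowel → -uhu → *beniuhu*.
*fito*: last vowel = /o/, a non-high vowel → -ow → *fitoow*.

beniuhu, fitoow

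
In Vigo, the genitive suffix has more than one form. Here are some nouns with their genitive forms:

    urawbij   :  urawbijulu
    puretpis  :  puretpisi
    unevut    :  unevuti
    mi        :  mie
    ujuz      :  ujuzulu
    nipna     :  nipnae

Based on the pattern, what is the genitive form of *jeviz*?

jevizulu

The pattern is voicing of the final sound: -i when the stem ends in a voiceless consonant (*puretpis*, *unevut*); -ulu when the stem ends in a voiced consonant (*urawbij*, *ujuz*); -e when the stem ends in a vowel (*mi*, *nipna*).
*jeviz* — final sound /z/ (a voiced consonant) → -ulu → *jevizulu*.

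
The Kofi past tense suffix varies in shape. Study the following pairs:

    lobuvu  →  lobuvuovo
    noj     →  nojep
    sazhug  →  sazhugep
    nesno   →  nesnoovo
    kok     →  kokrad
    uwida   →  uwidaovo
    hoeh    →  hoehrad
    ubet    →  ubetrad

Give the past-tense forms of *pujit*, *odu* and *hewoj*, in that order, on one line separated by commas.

pujitrad, oduovo, hewojep

The alternation tracks the final sound of the stem — -rad when the stem ends in a voiceless consonant (*kok*, *hoeh*, *ubet*); -ep when the stem ends in a voiced consonant (*noj*, *sazhug*); -ovo when the stem ends in a vowel (*lobuvu*, *nesno*, *uwida*).
*pujit*: final sound = /t/, a voiceless consonant → -rad → *pujitrad*.
*odu*: final sound = /u/, a vowel → -ovo → *oduovo*.
*hewoj* — final sound /j/ (a voiced consonant) → -ep → *hewojep*.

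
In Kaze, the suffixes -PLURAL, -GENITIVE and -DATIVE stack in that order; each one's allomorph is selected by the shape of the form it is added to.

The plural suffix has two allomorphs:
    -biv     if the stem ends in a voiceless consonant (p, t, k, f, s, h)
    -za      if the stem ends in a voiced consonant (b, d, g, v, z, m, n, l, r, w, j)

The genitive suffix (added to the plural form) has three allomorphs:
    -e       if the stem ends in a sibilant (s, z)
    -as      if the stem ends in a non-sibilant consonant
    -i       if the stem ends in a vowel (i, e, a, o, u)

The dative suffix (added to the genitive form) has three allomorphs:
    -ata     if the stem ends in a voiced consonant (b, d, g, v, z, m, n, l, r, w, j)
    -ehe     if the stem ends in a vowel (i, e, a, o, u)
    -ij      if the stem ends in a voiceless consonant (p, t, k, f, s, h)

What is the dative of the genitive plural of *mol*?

*mol*: final consonant = /l/, voiced → -za → *molza*.
The plural form *molza* — final sound /a/ (a vowel) → -i → *molzai*.
Since the final sound of the genitive form *molzai* is /i/ (a vowel), it takes -ehe, giving *molzaiehe*.

molzaiehe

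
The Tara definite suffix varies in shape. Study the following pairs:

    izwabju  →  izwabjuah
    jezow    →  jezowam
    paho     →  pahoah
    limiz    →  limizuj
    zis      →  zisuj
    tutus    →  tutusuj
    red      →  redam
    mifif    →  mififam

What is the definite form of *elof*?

The suffix is conditioned by the final sound: -uj when the stem ends in a sibilant (*limiz*, *zis*, *tutus*); -am when the stem ends in a non-sibilant consonant (*jezow*, *red*, *mifif*); -ah when the stem ends in a vowel (*izwabju*, *paho*).
Since the final sound of *elof* is /f/ (a non-sibilant consonant), it takes -am, giving *elofam*.

elofam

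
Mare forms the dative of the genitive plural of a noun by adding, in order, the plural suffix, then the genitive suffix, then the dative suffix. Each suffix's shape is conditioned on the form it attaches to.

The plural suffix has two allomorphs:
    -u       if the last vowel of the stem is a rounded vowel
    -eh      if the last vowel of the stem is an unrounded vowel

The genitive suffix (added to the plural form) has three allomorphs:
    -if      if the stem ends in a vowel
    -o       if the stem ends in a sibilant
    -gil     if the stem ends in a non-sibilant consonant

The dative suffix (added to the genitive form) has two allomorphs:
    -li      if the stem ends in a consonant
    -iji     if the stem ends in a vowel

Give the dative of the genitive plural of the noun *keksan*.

*keksan* — last vowel /a/ (an unrounded vowel) → -eh → *keksaneh*.
The plural form *keksaneh*: final sound = /h/, a non-sibilant consonant → -gil → *keksanehgil*.
The final sound of the genitive form *keksanehgil* is /l/, which is a consonant, so the dative suffix is -li, giving *keksanehgilli*.

keksanehgilli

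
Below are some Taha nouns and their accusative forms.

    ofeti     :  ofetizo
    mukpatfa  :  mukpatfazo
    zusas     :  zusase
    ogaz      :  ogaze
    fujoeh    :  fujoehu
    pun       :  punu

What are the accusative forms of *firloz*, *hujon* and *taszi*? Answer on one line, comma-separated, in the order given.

The pattern is sibilance of the final sound: -e when the stem ends in a sibilant (*zusas*, *ogaz*); -u when the stem ends in a non-sibilant consonant (*fujoeh*, *pun*); -zo when the stem ends in a vowel (*ofeti*, *mukpatfa*).
*firloz*: final sound = /z/, a sibilant → -e → *firloze*.
Since the final sound of *hujon* is /n/ (a non-sibilant consonant), it takes -u, giving *hujonu*.
*taszi* — final sound /i/ (a vowel) → -zo → *taszizo*.

firloze, hujonu, taszizo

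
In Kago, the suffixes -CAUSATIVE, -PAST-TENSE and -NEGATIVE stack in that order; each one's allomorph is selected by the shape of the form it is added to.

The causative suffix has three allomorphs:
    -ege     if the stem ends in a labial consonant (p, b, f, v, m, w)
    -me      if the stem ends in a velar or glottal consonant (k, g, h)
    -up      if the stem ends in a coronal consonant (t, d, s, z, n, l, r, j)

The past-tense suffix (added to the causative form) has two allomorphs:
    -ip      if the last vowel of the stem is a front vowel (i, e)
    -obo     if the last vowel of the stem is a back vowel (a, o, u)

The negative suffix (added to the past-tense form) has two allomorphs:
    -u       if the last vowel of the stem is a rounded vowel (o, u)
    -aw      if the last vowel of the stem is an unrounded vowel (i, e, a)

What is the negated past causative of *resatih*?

*resatih*: final consonant = /h/, velar/glottal → -me → *resatihme*.
The causative form *resatihme*: last vowel = /e/, a front vowel → -ip → *resatihmeip*.
The past-tense form *resatihmeip*: last vowel = /i/, an unrounded vowel → -aw → *resatihmeipaw*.

resatihmeipaw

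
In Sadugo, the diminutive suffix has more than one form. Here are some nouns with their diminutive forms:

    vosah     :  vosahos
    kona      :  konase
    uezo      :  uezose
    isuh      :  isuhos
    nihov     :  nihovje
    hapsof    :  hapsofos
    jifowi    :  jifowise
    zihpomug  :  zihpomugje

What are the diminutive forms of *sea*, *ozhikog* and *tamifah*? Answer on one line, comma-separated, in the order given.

The alternation tracks the final sound of the stem — -os when the stem ends in a voiceless consonant (*vosah*, *isuh*, *hapsof*); -je when the stem ends in a voiced consonant (*nihov*, *zihpomug*); -se when the stem ends in a vowel (*kona*, *uezo*, *jifowi*).
*sea* — final sound /a/ (a vowel) → -se → *sease*.
*ozhikog*: final sound = /g/, a voiced consonant → -je → *ozhikogje*.
The final sound of *tamifah* is /h/, which is a voiceless consonant, so the suffix is -os, giving *tamifahos*.

sease, ozhikogje, tamifahos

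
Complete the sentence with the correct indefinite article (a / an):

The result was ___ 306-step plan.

The indefinite article is chosen by the initial *sound* of the following word, not its spelling.
The number *306* is spoken "three hundred …", beginning with /θriː/ — a consonant sound.
So the article is *a*: The result was a 306-step plan.

a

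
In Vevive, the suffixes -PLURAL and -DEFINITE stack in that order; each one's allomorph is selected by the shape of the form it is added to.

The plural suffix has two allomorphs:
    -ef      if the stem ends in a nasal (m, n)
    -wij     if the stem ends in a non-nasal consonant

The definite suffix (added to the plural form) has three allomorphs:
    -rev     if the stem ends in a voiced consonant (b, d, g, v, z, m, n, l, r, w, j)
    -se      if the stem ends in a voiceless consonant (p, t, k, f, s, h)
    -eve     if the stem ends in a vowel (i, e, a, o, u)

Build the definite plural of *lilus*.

liluswijrev

Since the final consonant of *lilus* is /s/ (non-nasal), it takes -wij, giving *liluswij*.
The plural form *liluswij*: final sound = /j/, a voiced consonant → -rev → *liluswijrev*.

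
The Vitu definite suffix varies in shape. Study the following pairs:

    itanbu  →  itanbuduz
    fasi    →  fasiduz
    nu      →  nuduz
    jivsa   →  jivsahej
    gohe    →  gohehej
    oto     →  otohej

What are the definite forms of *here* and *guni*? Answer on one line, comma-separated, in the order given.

The pattern is height harmony: -duz when the last vowel of the stem is a high vowel (*itanbu*, *fasi*, *nu*); -hej when the last vowel of the stem is a non-high vowel (*jivsa*, *gohe*, *oto*).
Since the last vowel of *here* is /e/ (a non-high vowel), it takes -hej, giving *herehej*.
*guni*: last vowel = /i/, a high vowel → -duz → *guniduz*.

herehej, guniduz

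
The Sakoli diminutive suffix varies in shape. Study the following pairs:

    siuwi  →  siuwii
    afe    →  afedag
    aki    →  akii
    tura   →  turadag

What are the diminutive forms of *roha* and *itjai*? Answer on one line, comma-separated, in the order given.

rohadag, itjaii

The suffix is conditioned by the last vowel: -i when the last vowel of the stem is a high vowel (*siuwi*, *aki*); -dag when the last vowel of the stem is a non-high vowel (*afe*, *tura*).
Since the last vowel of *roha* is /a/ (a non-high vowel), it takes -dag, giving *rohadag*.
*itjai*: last vowel = /i/, a high vowel → -i → *itjaii*.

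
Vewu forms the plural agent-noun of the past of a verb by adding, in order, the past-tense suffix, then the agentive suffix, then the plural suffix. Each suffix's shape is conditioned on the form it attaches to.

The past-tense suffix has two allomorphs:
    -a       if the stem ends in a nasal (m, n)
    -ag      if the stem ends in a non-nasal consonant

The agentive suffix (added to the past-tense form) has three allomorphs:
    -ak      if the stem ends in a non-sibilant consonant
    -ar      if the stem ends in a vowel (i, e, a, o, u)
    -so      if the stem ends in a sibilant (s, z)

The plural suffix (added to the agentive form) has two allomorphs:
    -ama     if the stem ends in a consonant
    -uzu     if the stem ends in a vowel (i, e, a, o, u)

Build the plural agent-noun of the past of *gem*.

*gem* — final consonant /m/ (a nasal) → -a → *gema*.
The final sound of the past-tense form *gema* is /a/, which is a vowel, so the agentive suffix is -ar, giving *gemaar*.
The agentive form *gemaar* — final sound /r/ (a consonant) → -ama → *gemaarama*.

gemaarama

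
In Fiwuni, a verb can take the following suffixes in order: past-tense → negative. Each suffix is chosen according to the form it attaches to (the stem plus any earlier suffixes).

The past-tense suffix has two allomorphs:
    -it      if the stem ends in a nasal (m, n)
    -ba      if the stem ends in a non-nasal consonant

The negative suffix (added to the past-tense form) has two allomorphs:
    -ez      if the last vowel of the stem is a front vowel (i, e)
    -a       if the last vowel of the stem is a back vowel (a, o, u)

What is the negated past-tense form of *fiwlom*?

Since the final consonant of *fiwlom* is /m/ (a nasal), it takes -it, giving *fiwlomit*.
The past-tense form *fiwlomit*: last vowel = /i/, a front vowel → -ez → *fiwlomitez*.

fiwlomitez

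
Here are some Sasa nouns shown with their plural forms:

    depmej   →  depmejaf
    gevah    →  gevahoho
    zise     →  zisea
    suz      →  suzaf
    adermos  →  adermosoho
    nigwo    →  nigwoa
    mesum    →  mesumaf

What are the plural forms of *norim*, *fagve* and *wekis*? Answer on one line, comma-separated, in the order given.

norimaf, fagvea, wekisoho

The pattern is voicing of the final sound: -oho when the stem ends in a voiceless consonant (*gevah*, *adermos*); -af when the stem ends in a voiced consonant (*depmej*, *suz*, *mesum*); -a when the stem ends in a vowel (*zise*, *nigwo*).
*norim*: final sound = /m/, a voiced consonant → -af → *norimaf*.
Since the final sound of *fagve* is /e/ (a vowel), it takes -a, giving *fagvea*.
*wekis*: final sound = /s/, a voiceless consonant → -oho → *wekisoho*.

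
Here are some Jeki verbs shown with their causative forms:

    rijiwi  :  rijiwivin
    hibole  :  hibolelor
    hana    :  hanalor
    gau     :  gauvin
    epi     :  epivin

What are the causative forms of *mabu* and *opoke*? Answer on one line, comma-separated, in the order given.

mabuvin, opokelor

The suffix is conditioned by the last vowel: -vin when the last vowel of the stem is a high vowel (*rijiwi*, *gau*, *epi*); -lor when the last vowel of the stem is a non-high vowel (*hibole*, *hana*).
*mabu* — last vowel /u/ (a high vowel) → -vin → *mabuvin*.
*opoke* — last vowel /e/ (a non-high vowel) → -lor → *opokelor*.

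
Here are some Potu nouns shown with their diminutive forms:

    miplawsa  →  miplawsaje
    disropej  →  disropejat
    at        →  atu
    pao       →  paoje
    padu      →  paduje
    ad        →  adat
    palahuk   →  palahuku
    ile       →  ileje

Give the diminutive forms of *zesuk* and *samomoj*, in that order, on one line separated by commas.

Looking at the final sound of each stem: -u when the stem ends in a voiceless consonant (*at*, *palahuk*); -at when the stem ends in a voiced consonant (*disropej*, *ad*); -je when the stem ends in a vowel (*miplawsa*, *pao*, *padu*, *ile*).
*zesuk* — final sound /k/ (a voiceless consonant) → -u → *zesuku*.
*samomoj*: final sound = /j/, a voiced consonant → -at → *samomojat*.

zesuku, samomojat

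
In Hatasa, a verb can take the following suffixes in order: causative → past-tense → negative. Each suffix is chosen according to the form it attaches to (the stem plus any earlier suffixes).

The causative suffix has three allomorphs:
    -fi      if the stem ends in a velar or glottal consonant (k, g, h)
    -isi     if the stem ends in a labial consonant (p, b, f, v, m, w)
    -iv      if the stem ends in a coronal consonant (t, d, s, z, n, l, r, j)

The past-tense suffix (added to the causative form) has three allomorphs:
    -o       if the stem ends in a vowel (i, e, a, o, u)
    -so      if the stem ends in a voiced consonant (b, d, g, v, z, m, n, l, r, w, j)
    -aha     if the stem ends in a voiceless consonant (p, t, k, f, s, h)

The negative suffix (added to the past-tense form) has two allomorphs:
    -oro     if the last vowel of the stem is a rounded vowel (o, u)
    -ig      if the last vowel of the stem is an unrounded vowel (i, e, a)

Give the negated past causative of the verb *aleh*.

alehfiooro

*aleh* — final consonant /h/ (velar/glottal) → -fi → *alehfi*.
The causative form *alehfi* — final sound /i/ (a vowel) → -o → *alehfio*.
The last vowel of the past-tense form *alehfio* is /o/, which is a rounded vowel, so the negative suffix is -oro, giving *alehfiooro*.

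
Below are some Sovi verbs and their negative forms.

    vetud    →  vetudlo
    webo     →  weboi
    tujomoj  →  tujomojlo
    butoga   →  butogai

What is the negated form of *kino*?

Looking at the final sound of each stem: -lo when the stem ends in a consonant (*vetud*, *tujomoj*); -i when the stem ends in a vowel (*webo*, *butoga*).
The final sound of *kino* is /o/, which is a vowel, so the suffix is -i, giving *kinoi*.

kinoi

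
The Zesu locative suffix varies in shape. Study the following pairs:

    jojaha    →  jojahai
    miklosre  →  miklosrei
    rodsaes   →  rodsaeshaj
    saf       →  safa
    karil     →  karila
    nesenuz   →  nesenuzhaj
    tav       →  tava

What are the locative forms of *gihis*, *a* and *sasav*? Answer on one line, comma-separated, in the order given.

The pattern is sibilance of the final sound: -haj when the stem ends in a sibilant (*rodsaes*, *nesenuz*); -a when the stem ends in a non-sibilant consonant (*saf*, *karil*, *tav*); -i when the stem ends in a vowel (*jojaha*, *miklosre*).
The final sound of *gihis* is /s/, which is a sibilant, so the suffix is -haj, giving *gihishaj*.
*a* — final sound /a/ (a vowel) → -i → *ai*.
Since the final sound of *sasav* is /v/ (a non-sibilant consonant), it takes -a, giving *sasava*.

gihishaj, ai, sasava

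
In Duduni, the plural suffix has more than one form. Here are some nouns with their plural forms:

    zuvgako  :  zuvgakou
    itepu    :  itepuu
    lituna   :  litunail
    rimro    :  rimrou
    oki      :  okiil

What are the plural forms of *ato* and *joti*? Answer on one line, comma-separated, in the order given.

atou, jotiil

The alternation tracks the last vowel of the stem — -u when the last vowel of the stem is a rounded vowel (*zuvgako*, *itepu*, *rimro*); -il when the last vowel of the stem is an unrounded vowel (*lituna*, *oki*).
The last vowel of *ato* is /o/, which is a rounded vowel, so the suffix is -u, giving *atou*.
*joti* — last vowel /i/ (an unrounded vowel) → -il → *jotiil*.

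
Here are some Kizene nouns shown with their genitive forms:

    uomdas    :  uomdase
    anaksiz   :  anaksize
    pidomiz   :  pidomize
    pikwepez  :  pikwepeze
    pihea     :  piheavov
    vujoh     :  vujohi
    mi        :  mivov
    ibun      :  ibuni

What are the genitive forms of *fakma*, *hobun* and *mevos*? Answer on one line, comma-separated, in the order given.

The suffix is conditioned by the final sound: -e when the stem ends in a sibilant (*uomdas*, *anaksiz*, *pidomiz*, *pikwepez*); -i when the stem ends in a non-sibilant consonant (*vujoh*, *ibun*); -vov when the stem ends in a vowel (*pihea*, *mi*).
Since the final sound of *fakma* is /a/ (a vowel), it takes -vov, giving *fakmavov*.
*hobun* — final sound /n/ (a non-sibilant consonant) → -i → *hobuni*.
*mevos*: final sound = /s/, a sibilant → -e → *mevose*.

fakmavov, hobuni, mevose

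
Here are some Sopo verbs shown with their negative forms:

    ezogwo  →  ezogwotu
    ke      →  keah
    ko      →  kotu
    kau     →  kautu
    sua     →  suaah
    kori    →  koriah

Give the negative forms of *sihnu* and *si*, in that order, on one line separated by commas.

The suffix is conditioned by the last vowel: -tu when the last vowel of the stem is a rounded vowel (*ezogwo*, *ko*, *kau*); -ah when the last vowel of the stem is an unrounded vowel (*ke*, *sua*, *kori*).
The last vowel of *sihnu* is /u/, which is a rounded vowel, so the suffix is -tu, giving *sihnutu*.
The last vowel of *si* is /i/, which is an unrounded vowel, so the suffix is -ah, giving *siah*.

sihnutu, siah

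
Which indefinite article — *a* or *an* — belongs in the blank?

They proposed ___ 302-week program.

The indefinite article is chosen by the initial *sound* of the following word, not its spelling.
The number *302* is spoken "three hundred …", beginning with /θriː/ — a consonant sound.
So the article is *a*: They proposed a 302-week program.

a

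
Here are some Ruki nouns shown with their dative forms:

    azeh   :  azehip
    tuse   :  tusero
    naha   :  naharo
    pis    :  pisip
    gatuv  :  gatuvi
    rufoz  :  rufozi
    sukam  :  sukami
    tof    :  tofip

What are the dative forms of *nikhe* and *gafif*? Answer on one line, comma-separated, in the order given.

nikhero, gafifip

The suffix is conditioned by the final sound: -ip when the stem ends in a voiceless consonant (*azeh*, *pis*, *tof*); -i when the stem ends in a voiced consonant (*gatuv*, *rufoz*, *sukam*); -ro when the stem ends in a vowel (*tuse*, *naha*).
*nikhe*: final sound = /e/, a vowel → -ro → *nikhero*.
Since the final sound of *gafif* is /f/ (a voiceless consonant), it takes -ip, giving *gafifip*.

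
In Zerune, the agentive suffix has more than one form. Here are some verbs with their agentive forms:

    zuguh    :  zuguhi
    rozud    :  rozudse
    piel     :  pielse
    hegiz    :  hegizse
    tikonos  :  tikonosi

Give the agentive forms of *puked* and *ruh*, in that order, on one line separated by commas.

The alternation tracks the final consonant of the stem — -i when the stem ends in a voiceless consonant (*zuguh*, *tikonos*); -se when the stem ends in a voiced consonant (*rozud*, *piel*, *hegiz*).
Since the final consonant of *puked* is /d/ (voiced), it takes -se, giving *pukedse*.
*ruh* — final consonant /h/ (voiceless) → -i → *ruhi*.

pukedse, ruhi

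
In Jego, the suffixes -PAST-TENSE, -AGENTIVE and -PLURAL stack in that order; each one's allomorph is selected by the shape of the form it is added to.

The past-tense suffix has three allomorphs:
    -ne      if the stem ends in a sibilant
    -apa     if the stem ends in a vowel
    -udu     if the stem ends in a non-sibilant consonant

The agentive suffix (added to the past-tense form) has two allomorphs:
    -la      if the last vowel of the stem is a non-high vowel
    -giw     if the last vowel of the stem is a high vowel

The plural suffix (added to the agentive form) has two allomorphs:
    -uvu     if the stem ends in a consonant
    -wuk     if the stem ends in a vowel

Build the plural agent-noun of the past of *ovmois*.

ovmoisnelawuk

Since the final sound of *ovmois* is /s/ (a sibilant), it takes -ne, giving *ovmoisne*.
Since the last vowel of the past-tense form *ovmoisne* is /e/ (a non-high vowel), it takes -la, giving *ovmoisnela*.
Since the final sound of the agentive form *ovmoisnela* is /a/ (a vowel), it takes -wuk, giving *ovmoisnelawuk*.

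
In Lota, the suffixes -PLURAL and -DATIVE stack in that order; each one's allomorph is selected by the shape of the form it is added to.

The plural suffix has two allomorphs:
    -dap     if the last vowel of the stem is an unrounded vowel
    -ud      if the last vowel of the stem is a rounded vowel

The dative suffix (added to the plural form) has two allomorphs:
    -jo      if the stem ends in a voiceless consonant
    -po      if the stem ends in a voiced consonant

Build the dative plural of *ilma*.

*ilma* — last vowel /a/ (an unrounded vowel) → -dap → *ilmadap*.
Since the final consonant of the plural form *ilmadap* is /p/ (voiceless), it takes -jo, giving *ilmadapjo*.

ilmadapjo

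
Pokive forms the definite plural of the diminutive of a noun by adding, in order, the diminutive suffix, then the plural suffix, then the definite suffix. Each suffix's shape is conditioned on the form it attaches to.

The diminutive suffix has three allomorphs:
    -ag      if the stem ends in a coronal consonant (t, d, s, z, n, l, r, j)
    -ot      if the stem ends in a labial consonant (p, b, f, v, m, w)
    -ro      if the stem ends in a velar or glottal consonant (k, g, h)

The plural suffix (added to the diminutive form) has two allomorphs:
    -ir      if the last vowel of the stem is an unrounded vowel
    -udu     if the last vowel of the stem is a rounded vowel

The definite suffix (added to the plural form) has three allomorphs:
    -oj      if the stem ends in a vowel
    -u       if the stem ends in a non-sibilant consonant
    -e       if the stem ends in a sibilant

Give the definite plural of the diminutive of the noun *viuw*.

viuwotuduoj

*viuw*: final consonant = /w/, labial → -ot → *viuwot*.
The diminutive form *viuwot*: last vowel = /o/, a rounded vowel → -udu → *viuwotudu*.
The plural form *viuwotudu* — final sound /u/ (a vowel) → -oj → *viuwotuduoj*.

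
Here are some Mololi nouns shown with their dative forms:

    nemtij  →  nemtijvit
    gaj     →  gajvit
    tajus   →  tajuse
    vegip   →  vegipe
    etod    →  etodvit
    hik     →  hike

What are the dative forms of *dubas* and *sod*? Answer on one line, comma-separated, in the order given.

dubase, sodvit

The pattern is voicing of the final consonant: -e when the stem ends in a voiceless consonant (*tajus*, *vegip*, *hik*); -vit when the stem ends in a voiced consonant (*nemtij*, *gaj*, *etod*).
*dubas*: final consonant = /s/, voiceless → -e → *dubase*.
The final consonant of *sod* is /d/, which is voiced, so the suffix is -vit, giving *sodvit*.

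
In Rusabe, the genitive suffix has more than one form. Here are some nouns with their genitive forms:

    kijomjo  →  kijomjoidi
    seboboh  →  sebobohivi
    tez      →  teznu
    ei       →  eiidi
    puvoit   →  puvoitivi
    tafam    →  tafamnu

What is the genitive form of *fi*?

fiidi

Looking at the final sound of each stem: -ivi when the stem ends in a voiceless consonant (*seboboh*, *puvoit*); -nu when the stem ends in a voiced consonant (*tez*, *tafam*); -idi when the stem ends in a vowel (*kijomjo*, *ei*).
Since the final sound of *fi* is /i/ (a vowel), it takes -idi, giving *fiidi*.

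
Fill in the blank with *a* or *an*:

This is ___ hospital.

a

The indefinite article is chosen by the initial *sound* of the following word, not its spelling.
*hospital* begins with the sound /h/ (h is pronounced) — a consonant sound.
So the article is *a*: This is a hospital.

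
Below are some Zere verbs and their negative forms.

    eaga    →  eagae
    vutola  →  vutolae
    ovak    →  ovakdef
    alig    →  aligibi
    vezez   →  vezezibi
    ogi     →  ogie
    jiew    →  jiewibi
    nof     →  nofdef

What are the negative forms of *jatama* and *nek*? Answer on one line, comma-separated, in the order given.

The suffix is conditioned by the final sound: -def when the stem ends in a voiceless consonant (*ovak*, *nof*); -ibi when the stem ends in a voiced consonant (*alig*, *vezez*, *jiew*); -e when the stem ends in a vowel (*eaga*, *vutola*, *ogi*).
Since the final sound of *jatama* is /a/ (a vowel), it takes -e, giving *jatamae*.
Since the final sound of *nek* is /k/ (a voiceless consonant), it takes -def, giving *nekdef*.

jatamae, nekdef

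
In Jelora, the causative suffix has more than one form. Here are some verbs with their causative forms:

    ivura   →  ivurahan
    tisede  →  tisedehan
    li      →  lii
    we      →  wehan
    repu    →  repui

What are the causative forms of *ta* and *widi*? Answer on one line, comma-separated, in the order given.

The alternation tracks the last vowel of the stem — -i when the last vowel of the stem is a high vowel (*li*, *repu*); -han when the last vowel of the stem is a non-high vowel (*ivura*, *tisede*, *we*).
Since the last vowel of *ta* is /a/ (a non-high vowel), it takes -han, giving *tahan*.
*widi* — last vowel /i/ (a high vowel) → -i → *widii*.

tahan, widii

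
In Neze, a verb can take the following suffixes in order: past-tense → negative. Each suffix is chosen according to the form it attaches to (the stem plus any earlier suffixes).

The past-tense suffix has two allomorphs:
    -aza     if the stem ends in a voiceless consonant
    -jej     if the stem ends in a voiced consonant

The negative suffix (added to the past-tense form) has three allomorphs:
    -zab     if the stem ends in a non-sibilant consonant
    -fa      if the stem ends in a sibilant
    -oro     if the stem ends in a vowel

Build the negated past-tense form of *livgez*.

livgezjejzab

*livgez*: final consonant = /z/, voiced → -jej → *livgezjej*.
The past-tense form *livgezjej* — final sound /j/ (a non-sibilant consonant) → -zab → *livgezjejzab*.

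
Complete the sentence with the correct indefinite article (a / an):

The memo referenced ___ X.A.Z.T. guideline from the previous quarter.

The indefinite article is chosen by the initial *sound* of the following word, not its spelling.
The initialism *X.A.Z.T.* is read letter by letter; the first letter, X, is pronounced /ɛks/, which begins with a vowel sound.
So the article is *an*: The memo referenced an X.A.Z.T. guideline from the previous quarter.

an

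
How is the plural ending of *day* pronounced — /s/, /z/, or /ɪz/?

/z/

The stem *day* ends in a voiced non-sibilant sound.
The plural suffix surfaces as /ɪz/ after sibilants, /s/ after other voiceless consonants, and /z/ after other voiced sounds.
So the plural -s on *day* is pronounced /z/.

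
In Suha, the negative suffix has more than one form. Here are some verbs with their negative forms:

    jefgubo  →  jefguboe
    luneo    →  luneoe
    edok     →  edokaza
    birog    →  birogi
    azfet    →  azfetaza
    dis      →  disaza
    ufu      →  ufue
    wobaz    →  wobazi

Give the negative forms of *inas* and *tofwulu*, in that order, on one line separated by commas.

The alternation tracks the final sound of the stem — -aza when the stem ends in a voiceless consonant (*edok*, *azfet*, *dis*); -i when the stem ends in a voiced consonant (*birog*, *wobaz*); -e when the stem ends in a vowel (*jefgubo*, *luneo*, *ufu*).
The final sound of *inas* is /s/, which is a voiceless consonant, so the suffix is -aza, giving *inasaza*.
*tofwulu* — final sound /u/ (a vowel) → -e → *tofwulue*.

inasaza, tofwulue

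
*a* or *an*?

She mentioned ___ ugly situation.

The indefinite article is chosen by the initial *sound* of the following word, not its spelling.
*ugly* begins with the sound /ʌ/ (u pronounced /ʌ/) — a vowel sound.
So the article is *an*: She mentioned an ugly situation.

an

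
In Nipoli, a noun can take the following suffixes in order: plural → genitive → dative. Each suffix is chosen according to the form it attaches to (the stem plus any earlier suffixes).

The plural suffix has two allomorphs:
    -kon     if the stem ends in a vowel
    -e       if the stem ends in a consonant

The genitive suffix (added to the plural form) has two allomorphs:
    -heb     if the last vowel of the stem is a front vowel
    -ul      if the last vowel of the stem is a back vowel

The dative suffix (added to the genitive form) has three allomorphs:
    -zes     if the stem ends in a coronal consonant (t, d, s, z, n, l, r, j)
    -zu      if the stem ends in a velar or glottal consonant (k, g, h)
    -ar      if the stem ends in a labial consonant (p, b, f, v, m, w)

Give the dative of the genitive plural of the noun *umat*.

*umat* — final sound /t/ (a consonant) → -e → *umate*.
The last vowel of the plural form *umate* is /e/, which is a front vowel, so the genitive suffix is -heb, giving *umateheb*.
Since the final consonant of the genitive form *umateheb* is /b/ (labial), it takes -ar, giving *umatehebar*.

umatehebar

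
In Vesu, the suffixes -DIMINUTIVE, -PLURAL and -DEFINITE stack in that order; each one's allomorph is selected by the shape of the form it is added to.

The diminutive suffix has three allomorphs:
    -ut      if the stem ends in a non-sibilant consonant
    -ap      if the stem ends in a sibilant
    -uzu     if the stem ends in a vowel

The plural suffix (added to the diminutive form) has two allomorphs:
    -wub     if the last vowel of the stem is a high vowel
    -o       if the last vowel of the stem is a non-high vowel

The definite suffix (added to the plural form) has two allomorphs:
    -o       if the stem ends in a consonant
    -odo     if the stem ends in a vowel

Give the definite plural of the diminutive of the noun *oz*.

ozapoodo

*oz* — final sound /z/ (a sibilant) → -ap → *ozap*.
The last vowel of the diminutive form *ozap* is /a/, which is a non-high vowel, so the plural suffix is -o, giving *ozapo*.
Since the final sound of the plural form *ozapo* is /o/ (a vowel), it takes -odo, giving *ozapoodo*.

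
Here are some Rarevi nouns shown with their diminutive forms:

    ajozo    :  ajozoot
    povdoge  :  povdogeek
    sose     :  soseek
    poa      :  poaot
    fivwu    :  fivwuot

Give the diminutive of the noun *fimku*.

The alternation tracks the last vowel of the stem — -ek when the last vowel of the stem is a front vowel (*povdoge*, *sose*); -ot when the last vowel of the stem is a back vowel (*ajozo*, *poa*, *fivwu*).
Since the last vowel of *fimku* is /u/ (a back vowel), it takes -ot, giving *fimkuot*.

fimkuot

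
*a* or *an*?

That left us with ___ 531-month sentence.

a

The indefinite article is chosen by the initial *sound* of the following word, not its spelling.
The number *531* is spoken "five hundred …", beginning with /faɪv/ — a consonant sound.
So the article is *a*: That left us with a 531-month sentence.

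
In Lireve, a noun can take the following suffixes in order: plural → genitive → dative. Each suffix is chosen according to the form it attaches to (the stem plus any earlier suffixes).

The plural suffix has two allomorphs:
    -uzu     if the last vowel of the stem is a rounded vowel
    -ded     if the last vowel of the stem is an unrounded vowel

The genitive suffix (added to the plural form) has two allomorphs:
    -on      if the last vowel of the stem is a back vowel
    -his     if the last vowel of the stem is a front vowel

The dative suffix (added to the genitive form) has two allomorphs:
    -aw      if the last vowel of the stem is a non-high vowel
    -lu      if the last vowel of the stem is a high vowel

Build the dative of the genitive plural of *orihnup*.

orihnupuzuonaw

The last vowel of *orihnup* is /u/, which is a rounded vowel, so the plural suffix is -uzu, giving *orihnupuzu*.
The plural form *orihnupuzu* — last vowel /u/ (a back vowel) → -on → *orihnupuzuon*.
The last vowel of the genitive form *orihnupuzuon* is /o/, which is a non-high vowel, so the dative suffix is -aw, giving *orihnupuzuonaw*.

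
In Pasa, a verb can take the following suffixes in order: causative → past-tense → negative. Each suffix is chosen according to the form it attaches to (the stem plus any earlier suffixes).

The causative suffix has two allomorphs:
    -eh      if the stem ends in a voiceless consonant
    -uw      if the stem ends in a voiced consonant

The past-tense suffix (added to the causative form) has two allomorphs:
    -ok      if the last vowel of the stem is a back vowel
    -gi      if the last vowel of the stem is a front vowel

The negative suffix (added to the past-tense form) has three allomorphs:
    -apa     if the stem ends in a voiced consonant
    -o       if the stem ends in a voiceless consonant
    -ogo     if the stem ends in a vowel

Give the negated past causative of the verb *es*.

esehgiogo

The final consonant of *es* is /s/, which is voiceless, so the causative suffix is -eh, giving *eseh*.
The last vowel of the causative form *eseh* is /e/, which is a front vowel, so the past-tense suffix is -gi, giving *esehgi*.
Since the final sound of the past-tense form *esehgi* is /i/ (a vowel), it takes -ogo, giving *esehgiogo*.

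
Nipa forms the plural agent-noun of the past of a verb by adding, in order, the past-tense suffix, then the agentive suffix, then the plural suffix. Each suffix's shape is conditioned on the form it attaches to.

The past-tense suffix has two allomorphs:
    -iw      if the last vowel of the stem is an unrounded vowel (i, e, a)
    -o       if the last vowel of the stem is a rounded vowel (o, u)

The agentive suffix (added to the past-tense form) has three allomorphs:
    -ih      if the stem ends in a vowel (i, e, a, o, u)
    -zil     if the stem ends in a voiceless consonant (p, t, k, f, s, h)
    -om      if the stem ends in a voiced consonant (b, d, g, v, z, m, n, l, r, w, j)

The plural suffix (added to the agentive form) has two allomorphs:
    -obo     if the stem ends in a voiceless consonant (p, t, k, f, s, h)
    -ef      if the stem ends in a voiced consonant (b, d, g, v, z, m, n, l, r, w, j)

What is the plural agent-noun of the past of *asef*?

*asef* — last vowel /e/ (an unrounded vowel) → -iw → *asefiw*.
The past-tense form *asefiw* — final sound /w/ (a voiced consonant) → -om → *asefiwom*.
The agentive form *asefiwom*: final consonant = /m/, voiced → -ef → *asefiwomef*.

asefiwomef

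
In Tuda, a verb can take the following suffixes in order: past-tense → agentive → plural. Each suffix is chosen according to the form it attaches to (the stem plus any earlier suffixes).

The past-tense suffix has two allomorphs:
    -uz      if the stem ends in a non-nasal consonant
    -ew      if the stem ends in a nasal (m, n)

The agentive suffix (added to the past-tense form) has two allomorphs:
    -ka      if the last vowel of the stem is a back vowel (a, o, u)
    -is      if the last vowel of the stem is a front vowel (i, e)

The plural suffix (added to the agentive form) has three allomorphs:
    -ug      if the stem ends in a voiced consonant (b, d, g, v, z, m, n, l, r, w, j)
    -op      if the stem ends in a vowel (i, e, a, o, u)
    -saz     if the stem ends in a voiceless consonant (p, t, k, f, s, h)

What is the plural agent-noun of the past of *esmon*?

esmonewissaz

Since the final consonant of *esmon* is /n/ (a nasal), it takes -ew, giving *esmonew*.
The past-tense form *esmonew*: last vowel = /e/, a front vowel → -is → *esmonewis*.
The agentive form *esmonewis* — final sound /s/ (a voiceless consonant) → -saz → *esmonewissaz*.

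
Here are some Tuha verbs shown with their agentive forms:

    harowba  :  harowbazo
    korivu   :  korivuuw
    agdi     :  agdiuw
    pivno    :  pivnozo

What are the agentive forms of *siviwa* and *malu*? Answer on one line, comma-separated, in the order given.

siviwazo, maluuw

The pattern is height harmony: -uw when the last vowel of the stem is a high vowel (*korivu*, *agdi*); -zo when the last vowel of the stem is a non-high vowel (*harowba*, *pivno*).
*siviwa*: last vowel = /a/, a non-high vowel → -zo → *siviwazo*.
Since the last vowel of *malu* is /u/ (a high vowel), it takes -uw, giving *maluuw*.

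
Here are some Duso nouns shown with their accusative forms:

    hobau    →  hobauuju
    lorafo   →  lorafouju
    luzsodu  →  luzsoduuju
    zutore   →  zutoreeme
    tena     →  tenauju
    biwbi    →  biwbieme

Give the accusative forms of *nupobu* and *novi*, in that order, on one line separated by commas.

The suffix is conditioned by the last vowel: -eme when the last vowel of the stem is a front vowel (*zutore*, *biwbi*); -uju when the last vowel of the stem is a back vowel (*hobau*, *lorafo*, *luzsodu*, *tena*).
*nupobu* — last vowel /u/ (a back vowel) → -uju → *nupobuuju*.
*novi* — last vowel /i/ (a front vowel) → -eme → *novieme*.

nupobuuju, novieme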